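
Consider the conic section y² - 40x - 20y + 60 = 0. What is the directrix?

x = -11

Only y is squared. Complete the square in y: (y - 10)² = 40(x + 1).
Vertex (-1, 10); 4p = 40 so p = 10. Opens right.
Directrix is the vertical line x = h − p = -1 − (10) = -11.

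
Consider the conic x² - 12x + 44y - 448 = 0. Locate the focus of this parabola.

(6, 0)

Only x is squared. Complete the square in x: (x - 6)² = -44(y - 11).
Vertex (6, 11); 4p = -44 so p = -11. Opens down.
Focus is p units from the vertex along the axis: (h, k + p).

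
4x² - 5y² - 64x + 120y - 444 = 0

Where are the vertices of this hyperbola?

Group the x- and y-terms: 4(x² - 16x) -5(y² - 24y) = 444
Completing the square gives 4(x - 8)² -5(y - 12)² = 444 + 256 - 720 = -20.
Dividing both sides by -20: (y - 12)²/4 - (x - 8)²/5 = 1
Hyperbola, center (8, 12), transverse axis vertical; a² = 4, b² = 5.
a = 2. Vertices at (h, k ± a).

(8, 10) and (8, 14)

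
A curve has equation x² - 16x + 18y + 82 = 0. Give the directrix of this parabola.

Only x is squared. Complete the square in x: (x - 8)² = -18(y + 1).
Vertex (8, -1); 4p = -18 so p = -9/2. Opens down.
Directrix is the horizontal line y = k − p = -1 − (-9/2) = 7/2.

y = 7/2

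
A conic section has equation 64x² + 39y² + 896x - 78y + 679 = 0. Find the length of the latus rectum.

Group: 64(x² + 14x) + 39(y² - 2y) = -679
Completing the square gives 64(x + 7)² + 39(y - 1)² = -679 + 3136 + 39 = 2496.
Divide through by 2496 to get (x + 7)²/39 + (y - 1)²/64 = 1.
Ellipse, center (-7, 1), major axis vertical; a² = 64, b² = 39.
Latus rectum length = 2b²/a = 2·39/8 = 39/4.

39/4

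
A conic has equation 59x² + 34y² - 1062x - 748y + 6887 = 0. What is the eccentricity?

Rearranging, 59(x² - 18x) + 34(y² - 22y) = -6887.
Complete the square in x and y: 59(x - 9)² + 34(y - 11)² = -6887 + 4779 + 4114 = 2006
Divide by 2006: (x - 9)²/34 + (y - 11)²/59 = 1
Ellipse, center (9, 11), major axis vertical; a² = 59, b² = 34.
c² = a² - b² = 25, so c = 5.
e = c/a = 5/√59 = 5√59/59.

e = 5√59/59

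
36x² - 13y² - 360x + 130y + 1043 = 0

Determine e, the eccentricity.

e = 7/6

36(x² - 10x) -13(y² - 10y) = -1043
Complete the square: 36(x - 5)² -13(y - 5)² = -1043 + 900 - 325 = -468
Divide by -468: (y - 5)²/36 - (x - 5)²/13 = 1
Hyperbola, center (5, 5), transverse axis vertical; a² = 36, b² = 13.
c² = a² + b² = 49, so c = 7.
e = c/a = 7/6.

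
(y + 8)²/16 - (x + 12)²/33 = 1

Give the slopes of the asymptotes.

4√33/33 and -4√33/33

Center (-12, -8). The positive term is the y-term, so the transverse axis is vertical; a² = 16, b² = 33.
For a vertical hyperbola the asymptotes have slope ±a/b.
Here that is ±4/√33 = ±4√33/33.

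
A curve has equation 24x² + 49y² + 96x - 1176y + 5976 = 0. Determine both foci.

Group the x- and y-terms: 24(x² + 4x) + 49(y² - 24y) = -5976
Complete the square: 24(x + 2)² + 49(y - 12)² = -5976 + 96 + 7056 = 1176
Dividing both sides by 1176: (x + 2)²/49 + (y - 12)²/24 = 1
Ellipse, center (-2, 12), major axis horizontal; a² = 49, b² = 24.
c² = a² - b² = 49 - 24 = 25, so c = 5.
Foci lie on the horizontal axis through the center: (h ± c, k).

(-7, 12) and (3, 12)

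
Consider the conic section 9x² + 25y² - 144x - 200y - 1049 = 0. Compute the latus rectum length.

54/5

Collect terms: 9(x² - 16x) + 25(y² - 8y) = 1049
Complete the square: 9(x - 8)² + 25(y - 4)² = 1049 + 576 + 400 = 2025
Dividing both sides by 2025: (x - 8)²/225 + (y - 4)²/81 = 1
Ellipse, center (8, 4), major axis horizontal; a² = 225, b² = 81.
Latus rectum length = 2b²/a = 2·81/15 = 54/5.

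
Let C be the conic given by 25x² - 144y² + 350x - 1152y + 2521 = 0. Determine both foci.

Rearranging, 25(x² + 14x) -144(y² + 8y) = -2521.
Complete the square in x and y: 25(x + 7)² -144(y + 4)² = -2521 + 1225 - 2304 = -3600
Divide by -3600: (y + 4)²/25 - (x + 7)²/144 = 1
Hyperbola, center (-7, -4), transverse axis vertical; a² = 25, b² = 144.
c² = a² + b² = 25 + 144 = 169, so c = 13.
Foci lie on the vertical axis through the center: (h, k ± c).

(-7, -17) and (-7, 9)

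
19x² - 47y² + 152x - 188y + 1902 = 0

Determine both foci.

(-4, -2 - 2√33) and (-4, -2 + 2√33)

19(x² + 8x) -47(y² + 4y) = -1902
19(x + 4)² -47(y + 2)² = -1902 + 304 - 188 = -1786
Divide by -1786: (y + 2)²/38 - (x + 4)²/94 = 1
Hyperbola, center (-4, -2), transverse axis vertical; a² = 38, b² = 94.
c² = a² + b² = 38 + 94 = 132, so c = 2√33.
Foci lie on the vertical axis through the center: (h, k ± c).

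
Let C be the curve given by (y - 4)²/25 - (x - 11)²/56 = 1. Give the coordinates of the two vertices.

Center (11, 4). The positive term is the y-term, so the transverse axis is vertical; a² = 25, b² = 56.
a = 5. Vertices at (h, k ± a).

(11, -1) and (11, 9)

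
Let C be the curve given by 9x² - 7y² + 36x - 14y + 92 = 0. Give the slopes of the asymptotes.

Collect terms: 9(x² + 4x) -7(y² + 2y) = -92
Completing the square gives 9(x + 2)² -7(y + 1)² = -92 + 36 - 7 = -63.
Divide through by -63 to get (y + 1)²/9 - (x + 2)²/7 = 1.
Hyperbola, center (-2, -1), transverse axis vertical; a² = 9, b² = 7.
For a vertical hyperbola the asymptotes have slope ±a/b.
Here that is ±3/√7 = ±3√7/7.

3√7/7 and -3√7/7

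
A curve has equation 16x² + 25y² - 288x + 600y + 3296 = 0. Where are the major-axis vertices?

(-1, -12) and (19, -12)

Rearranging, 16(x² - 18x) + 25(y² + 24y) = -3296.
Completing the square gives 16(x - 9)² + 25(y + 12)² = -3296 + 1296 + 3600 = 1600.
Divide through by 1600 to get (x - 9)²/100 + (y + 12)²/64 = 1.
Ellipse, center (9, -12), major axis horizontal; a² = 100, b² = 64.
a = 10. Vertices at (h ± a, k).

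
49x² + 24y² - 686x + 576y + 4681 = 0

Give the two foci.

Group the x- and y-terms: 49(x² - 14x) + 24(y² + 24y) = -4681
49(x - 7)² + 24(y + 12)² = -4681 + 2401 + 3456 = 1176
Divide by 1176: (x - 7)²/24 + (y + 12)²/49 = 1
Ellipse, center (7, -12), major axis vertical; a² = 49, b² = 24.
c² = a² - b² = 49 - 24 = 25, so c = 5.
Foci lie on the vertical axis through the center: (h, k ± c).

(7, -17) and (7, -7)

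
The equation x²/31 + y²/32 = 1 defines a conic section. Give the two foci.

(0, -1) and (0, 1)

Center (0, 0). The larger denominator 32 sits under the y-term, so the major axis is vertical; a² = 32, b² = 31.
c² = a² - b² = 32 - 31 = 1, so c = 1.
Foci lie on the vertical axis through the center: (h, k ± c).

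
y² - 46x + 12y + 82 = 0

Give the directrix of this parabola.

x = -21/2

Only y is squared. Complete the square in y: (y + 6)² = 46(x - 1).
Vertex (1, -6); 4p = 46 so p = 23/2. Opens right.
Directrix is the vertical line x = h − p = 1 − (23/2) = -21/2.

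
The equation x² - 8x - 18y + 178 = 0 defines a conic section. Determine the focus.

(4, 27/2)

Only x is squared. Complete the square in x: (x - 4)² = 18(y - 9).
Vertex (4, 9); 4p = 18 so p = 9/2. Opens up.
Focus is p units from the vertex along the axis: (h, k + p).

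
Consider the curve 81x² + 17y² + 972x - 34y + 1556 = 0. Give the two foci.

(-6, -7) and (-6, 9)

81(x² + 12x) + 17(y² - 2y) = -1556
Completing the square gives 81(x + 6)² + 17(y - 1)² = -1556 + 2916 + 17 = 1377.
Divide through by 1377 to get (x + 6)²/17 + (y - 1)²/81 = 1.
Ellipse, center (-6, 1), major axis vertical; a² = 81, b² = 17.
c² = a² - b² = 81 - 17 = 64, so c = 8.
Foci lie on the vertical axis through the center: (h, k ± c).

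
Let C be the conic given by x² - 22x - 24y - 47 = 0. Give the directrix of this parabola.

y = -13

Only x is squared. Complete the square in x: (x - 11)² = 24(y + 7).
Vertex (11, -7); 4p = 24 so p = 6. Opens up.
Directrix is the horizontal line y = k − p = -7 − (6) = -13.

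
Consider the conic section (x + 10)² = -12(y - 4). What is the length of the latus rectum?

12

Vertex (-10, 4); 4p = -12 so p = -3. Opens down.
Latus rectum length = |4p| = 12.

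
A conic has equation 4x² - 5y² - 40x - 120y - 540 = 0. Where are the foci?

4(x² - 10x) -5(y² + 24y) = 540
Complete the square in x and y: 4(x - 5)² -5(y + 12)² = 540 + 100 - 720 = -80
Dividing both sides by -80: (y + 12)²/16 - (x - 5)²/20 = 1
Hyperbola, center (5, -12), transverse axis vertical; a² = 16, b² = 20.
c² = a² + b² = 16 + 20 = 36, so c = 6.
Foci lie on the vertical axis through the center: (h, k ± c).

(5, -18) and (5, -6)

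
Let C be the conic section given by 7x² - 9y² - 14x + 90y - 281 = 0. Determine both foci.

(-3, 5) and (5, 5)

Rearranging, 7(x² - 2x) -9(y² - 10y) = 281.
Complete the square: 7(x - 1)² -9(y - 5)² = 281 + 7 - 225 = 63
Divide through by 63 to get (x - 1)²/9 - (y - 5)²/7 = 1.
Hyperbola, center (1, 5), transverse axis horizontal; a² = 9, b² = 7.
c² = a² + b² = 9 + 7 = 16, so c = 4.
Foci lie on the horizontal axis through the center: (h ± c, k).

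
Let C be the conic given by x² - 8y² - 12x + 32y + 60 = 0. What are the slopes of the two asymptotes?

√2/4 and -√2/4

Group the x- and y-terms: (x² - 12x) -8(y² - 4y) = -60
(x - 6)² -8(y - 2)² = -60 + 36 - 32 = -56
Dividing both sides by -56: (y - 2)²/7 - (x - 6)²/56 = 1
Hyperbola, center (6, 2), transverse axis vertical; a² = 7, b² = 56.
For a vertical hyperbola the asymptotes have slope ±a/b.
Here that is ±√7/2√14 = ±√2/4.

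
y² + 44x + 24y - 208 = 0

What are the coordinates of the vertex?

(8, -12)

Only y is squared. Complete the square in y: (y + 12)² = -44(x - 8).
Vertex (8, -12); 4p = -44 so p = -11. Opens left.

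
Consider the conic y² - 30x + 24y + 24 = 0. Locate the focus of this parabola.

Only y is squared. Complete the square in y: (y + 12)² = 30(x + 4).
Vertex (-4, -12); 4p = 30 so p = 15/2. Opens right.
Focus is p units from the vertex along the axis: (h + p, k).

(7/2, -12)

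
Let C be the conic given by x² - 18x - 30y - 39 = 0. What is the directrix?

y = -23/2

Only x is squared. Complete the square in x: (x - 9)² = 30(y + 4).
Vertex (9, -4); 4p = 30 so p = 15/2. Opens up.
Directrix is the horizontal line y = k − p = -4 − (15/2) = -23/2.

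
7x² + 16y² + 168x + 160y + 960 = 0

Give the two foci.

Collect terms: 7(x² + 24x) + 16(y² + 10y) = -960
7(x + 12)² + 16(y + 5)² = -960 + 1008 + 400 = 448
Divide by 448: (x + 12)²/64 + (y + 5)²/28 = 1
Ellipse, center (-12, -5), major axis horizontal; a² = 64, b² = 28.
c² = a² - b² = 64 - 28 = 36, so c = 6.
Foci lie on the horizontal axis through the center: (h ± c, k).

(-18, -5) and (-6, -5)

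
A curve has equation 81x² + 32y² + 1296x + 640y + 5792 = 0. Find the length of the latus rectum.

64/9

Collect terms: 81(x² + 16x) + 32(y² + 20y) = -5792
Complete the square: 81(x + 8)² + 32(y + 10)² = -5792 + 5184 + 3200 = 2592
Dividing both sides by 2592: (x + 8)²/32 + (y + 10)²/81 = 1
Ellipse, center (-8, -10), major axis vertical; a² = 81, b² = 32.
Latus rectum length = 2b²/a = 2·32/9 = 64/9.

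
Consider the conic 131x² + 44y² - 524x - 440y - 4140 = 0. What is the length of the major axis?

2√131

Group: 131(x² - 4x) + 44(y² - 10y) = 4140
Complete the square: 131(x - 2)² + 44(y - 5)² = 4140 + 524 + 1100 = 5764
Divide by 5764: (x - 2)²/44 + (y - 5)²/131 = 1
Ellipse, center (2, 5), major axis vertical; a² = 131, b² = 44.
a² = 131 so a = √131; the major axis has length 2a = 2√131.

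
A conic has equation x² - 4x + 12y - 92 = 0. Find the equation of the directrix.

y = 11

Only x is squared. Complete the square in x: (x - 2)² = -12(y - 8).
Vertex (2, 8); 4p = -12 so p = -3. Opens down.
Directrix is the horizontal line y = k − p = 8 − (-3) = 11.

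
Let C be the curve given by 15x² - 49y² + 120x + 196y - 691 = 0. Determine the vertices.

(-11, 2) and (3, 2)

Rearranging, 15(x² + 8x) -49(y² - 4y) = 691.
Complete the square: 15(x + 4)² -49(y - 2)² = 691 + 240 - 196 = 735
Dividing both sides by 735: (x + 4)²/49 - (y - 2)²/15 = 1
Hyperbola, center (-4, 2), transverse axis horizontal; a² = 49, b² = 15.
a = 7. Vertices at (h ± a, k).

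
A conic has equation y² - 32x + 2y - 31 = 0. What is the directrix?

x = -9

Only y is squared. Complete the square in y: (y + 1)² = 32(x + 1).
Vertex (-1, -1); 4p = 32 so p = 8. Opens right.
Directrix is the vertical line x = h − p = -1 − (8) = -9.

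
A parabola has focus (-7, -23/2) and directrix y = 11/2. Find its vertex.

(-7, -3)

The vertex is the midpoint between the focus and the directrix along the axis of symmetry.
Axis is vertical (directrix is horizontal). Vertex y-coordinate = (-23/2 + 11/2)/2 = -3; x-coordinate = -7.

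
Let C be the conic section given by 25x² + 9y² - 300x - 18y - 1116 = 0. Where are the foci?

Group: 25(x² - 12x) + 9(y² - 2y) = 1116
Completing the square gives 25(x - 6)² + 9(y - 1)² = 1116 + 900 + 9 = 2025.
Dividing both sides by 2025: (x - 6)²/81 + (y - 1)²/225 = 1
Ellipse, center (6, 1), major axis vertical; a² = 225, b² = 81.
c² = a² - b² = 225 - 81 = 144, so c = 12.
Foci lie on the vertical axis through the center: (h, k ± c).

(6, -11) and (6, 13)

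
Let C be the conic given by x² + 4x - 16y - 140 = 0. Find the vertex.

Only x is squared. Complete the square in x: (x + 2)² = 16(y + 9).
Vertex (-2, -9); 4p = 16 so p = 4. Opens up.

(-2, -9)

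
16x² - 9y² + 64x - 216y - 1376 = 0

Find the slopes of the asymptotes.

4/3 and -4/3

Group: 16(x² + 4x) -9(y² + 24y) = 1376
Complete the square in x and y: 16(x + 2)² -9(y + 12)² = 1376 + 64 - 1296 = 144
Dividing both sides by 144: (x + 2)²/9 - (y + 12)²/16 = 1
Hyperbola, center (-2, -12), transverse axis horizontal; a² = 9, b² = 16.
For a horizontal hyperbola the asymptotes have slope ±b/a.
Here that is ±4/3.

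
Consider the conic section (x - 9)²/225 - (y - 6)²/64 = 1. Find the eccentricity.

e = 17/15

Center (9, 6). The positive term is the x-term, so the transverse axis is horizontal; a² = 225, b² = 64.
c² = a² + b² = 289, so c = 17.
e = c/a = 17/15.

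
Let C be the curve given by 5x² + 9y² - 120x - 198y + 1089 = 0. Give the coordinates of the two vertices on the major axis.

(0, 11) and (24, 11)

5(x² - 24x) + 9(y² - 22y) = -1089
Complete the square in x and y: 5(x - 12)² + 9(y - 11)² = -1089 + 720 + 1089 = 720
Dividing both sides by 720: (x - 12)²/144 + (y - 11)²/80 = 1
Ellipse, center (12, 11), major axis horizontal; a² = 144, b² = 80.
a = 12. Vertices at (h ± a, k).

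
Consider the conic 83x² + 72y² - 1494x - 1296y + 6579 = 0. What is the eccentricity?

Group: 83(x² - 18x) + 72(y² - 18y) = -6579
83(x - 9)² + 72(y - 9)² = -6579 + 6723 + 5832 = 5976
Divide through by 5976 to get (x - 9)²/72 + (y - 9)²/83 = 1.
Ellipse, center (9, 9), major axis vertical; a² = 83, b² = 72.
c² = a² - b² = 11, so c = √11.
e = c/a = √11/√83 = √913/83.

e = √913/83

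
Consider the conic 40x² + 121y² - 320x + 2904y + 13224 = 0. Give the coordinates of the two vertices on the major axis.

(-7, -12) and (15, -12)

Collect terms: 40(x² - 8x) + 121(y² + 24y) = -13224
Complete the square: 40(x - 4)² + 121(y + 12)² = -13224 + 640 + 17424 = 4840
Divide through by 4840 to get (x - 4)²/121 + (y + 12)²/40 = 1.
Ellipse, center (4, -12), major axis horizontal; a² = 121, b² = 40.
a = 11. Vertices at (h ± a, k).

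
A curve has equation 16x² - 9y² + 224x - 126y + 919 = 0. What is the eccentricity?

16(x² + 14x) -9(y² + 14y) = -919
16(x + 7)² -9(y + 7)² = -919 + 784 - 441 = -576
Divide through by -576 to get (y + 7)²/64 - (x + 7)²/36 = 1.
Hyperbola, center (-7, -7), transverse axis vertical; a² = 64, b² = 36.
c² = a² + b² = 100, so c = 10.
e = c/a = 10/8 = 5/4.

e = 5/4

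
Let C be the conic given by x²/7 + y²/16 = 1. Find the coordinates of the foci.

(0, -3) and (0, 3)

Center (0, 0). The larger denominator 16 sits under the y-term, so the major axis is vertical; a² = 16, b² = 7.
c² = a² - b² = 16 - 7 = 9, so c = 3.
Foci lie on the vertical axis through the center: (h, k ± c).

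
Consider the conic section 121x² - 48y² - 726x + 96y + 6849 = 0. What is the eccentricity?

e = 13/11

Collect terms: 121(x² - 6x) -48(y² - 2y) = -6849
Completing the square gives 121(x - 3)² -48(y - 1)² = -6849 + 1089 - 48 = -5808.
Divide through by -5808 to get (y - 1)²/121 - (x - 3)²/48 = 1.
Hyperbola, center (3, 1), transverse axis vertical; a² = 121, b² = 48.
c² = a² + b² = 169, so c = 13.
e = c/a = 13/11.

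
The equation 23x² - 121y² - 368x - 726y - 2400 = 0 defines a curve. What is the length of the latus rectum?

Rearranging, 23(x² - 16x) -121(y² + 6y) = 2400.
Complete the square: 23(x - 8)² -121(y + 3)² = 2400 + 1472 - 1089 = 2783
Divide through by 2783 to get (x - 8)²/121 - (y + 3)²/23 = 1.
Hyperbola, center (8, -3), transverse axis horizontal; a² = 121, b² = 23.
Latus rectum length = 2b²/a = 2·23/11 = 46/11.

46/11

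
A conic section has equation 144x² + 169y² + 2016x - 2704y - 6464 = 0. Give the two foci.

(-12, 8) and (-2, 8)

144(x² + 14x) + 169(y² - 16y) = 6464
Complete the square: 144(x + 7)² + 169(y - 8)² = 6464 + 7056 + 10816 = 24336
Divide by 24336: (x + 7)²/169 + (y - 8)²/144 = 1
Ellipse, center (-7, 8), major axis horizontal; a² = 169, b² = 144.
c² = a² - b² = 169 - 144 = 25, so c = 5.
Foci lie on the horizontal axis through the center: (h ± c, k).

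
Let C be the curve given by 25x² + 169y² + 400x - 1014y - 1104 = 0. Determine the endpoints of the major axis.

(-21, 3) and (5, 3)

Group: 25(x² + 16x) + 169(y² - 6y) = 1104
Complete the square: 25(x + 8)² + 169(y - 3)² = 1104 + 1600 + 1521 = 4225
Divide by 4225: (x + 8)²/169 + (y - 3)²/25 = 1
Ellipse, center (-8, 3), major axis horizontal; a² = 169, b² = 25.
a = 13. Vertices at (h ± a, k).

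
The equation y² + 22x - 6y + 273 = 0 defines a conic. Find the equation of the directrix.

x = -13/2

Only y is squared. Complete the square in y: (y - 3)² = -22(x + 12).
Vertex (-12, 3); 4p = -22 so p = -11/2. Opens left.
Directrix is the vertical line x = h − p = -12 − (-11/2) = -13/2.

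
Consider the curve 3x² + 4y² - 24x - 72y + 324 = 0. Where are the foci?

(2, 9) and (6, 9)

3(x² - 8x) + 4(y² - 18y) = -324
Complete the square: 3(x - 4)² + 4(y - 9)² = -324 + 48 + 324 = 48
Divide through by 48 to get (x - 4)²/16 + (y - 9)²/12 = 1.
Ellipse, center (4, 9), major axis horizontal; a² = 16, b² = 12.
c² = a² - b² = 16 - 12 = 4, so c = 2.
Foci lie on the horizontal axis through the center: (h ± c, k).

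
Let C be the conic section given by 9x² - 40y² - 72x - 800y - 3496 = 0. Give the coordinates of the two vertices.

Rearranging, 9(x² - 8x) -40(y² + 20y) = 3496.
Complete the square in x and y: 9(x - 4)² -40(y + 10)² = 3496 + 144 - 4000 = -360
Dividing both sides by -360: (y + 10)²/9 - (x - 4)²/40 = 1
Hyperbola, center (4, -10), transverse axis vertical; a² = 9, b² = 40.
a = 3. Vertices at (h, k ± a).

(4, -13) and (4, -7)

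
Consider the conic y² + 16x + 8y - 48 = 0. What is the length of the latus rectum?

Only y is squared. Complete the square in y: (y + 4)² = -16(x - 4).
Vertex (4, -4); 4p = -16 so p = -4. Opens left.
Latus rectum length = |4p| = 16.

16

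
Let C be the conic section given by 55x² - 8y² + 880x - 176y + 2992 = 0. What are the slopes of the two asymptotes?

√110/4 and -√110/4

Rearranging, 55(x² + 16x) -8(y² + 22y) = -2992.
55(x + 8)² -8(y + 11)² = -2992 + 3520 - 968 = -440
Divide by -440: (y + 11)²/55 - (x + 8)²/8 = 1
Hyperbola, center (-8, -11), transverse axis vertical; a² = 55, b² = 8.
For a vertical hyperbola the asymptotes have slope ±a/b.
Here that is ±√55/2√2 = ±√110/4.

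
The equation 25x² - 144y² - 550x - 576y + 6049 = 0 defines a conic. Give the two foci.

(11, -15) and (11, 11)

Collect terms: 25(x² - 22x) -144(y² + 4y) = -6049
Complete the square in x and y: 25(x - 11)² -144(y + 2)² = -6049 + 3025 - 576 = -3600
Divide by -3600: (y + 2)²/25 - (x - 11)²/144 = 1
Hyperbola, center (11, -2), transverse axis vertical; a² = 25, b² = 144.
c² = a² + b² = 25 + 144 = 169, so c = 13.
Foci lie on the vertical axis through the center: (h, k ± c).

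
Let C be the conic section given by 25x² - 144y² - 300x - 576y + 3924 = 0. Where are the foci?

(6, -15) and (6, 11)

Group: 25(x² - 12x) -144(y² + 4y) = -3924
25(x - 6)² -144(y + 2)² = -3924 + 900 - 576 = -3600
Divide by -3600: (y + 2)²/25 - (x - 6)²/144 = 1
Hyperbola, center (6, -2), transverse axis vertical; a² = 25, b² = 144.
c² = a² + b² = 25 + 144 = 169, so c = 13.
Foci lie on the vertical axis through the center: (h, k ± c).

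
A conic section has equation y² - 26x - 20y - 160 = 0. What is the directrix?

Only y is squared. Complete the square in y: (y - 10)² = 26(x + 10).
Vertex (-10, 10); 4p = 26 so p = 13/2. Opens right.
Directrix is the vertical line x = h − p = -10 − (13/2) = -33/2.

x = -33/2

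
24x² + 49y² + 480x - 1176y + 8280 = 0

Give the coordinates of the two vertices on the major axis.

Rearranging, 24(x² + 20x) + 49(y² - 24y) = -8280.
Completing the square gives 24(x + 10)² + 49(y - 12)² = -8280 + 2400 + 7056 = 1176.
Dividing both sides by 1176: (x + 10)²/49 + (y - 12)²/24 = 1
Ellipse, center (-10, 12), major axis horizontal; a² = 49, b² = 24.
a = 7. Vertices at (h ± a, k).

(-17, 12) and (-3, 12)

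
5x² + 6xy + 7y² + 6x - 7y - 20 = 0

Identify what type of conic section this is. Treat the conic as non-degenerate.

A = 5, B = 6, C = 7.
Discriminant B² − 4AC = 6² − 4·5·7 = -104.
B² − 4AC < 0 ⇒ ellipse.

ellipse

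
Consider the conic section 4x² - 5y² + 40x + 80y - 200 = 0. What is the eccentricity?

Rearranging, 4(x² + 10x) -5(y² - 16y) = 200.
Complete the square in x and y: 4(x + 5)² -5(y - 8)² = 200 + 100 - 320 = -20
Dividing both sides by -20: (y - 8)²/4 - (x + 5)²/5 = 1
Hyperbola, center (-5, 8), transverse axis vertical; a² = 4, b² = 5.
c² = a² + b² = 9, so c = 3.
e = c/a = 3/2.

e = 3/2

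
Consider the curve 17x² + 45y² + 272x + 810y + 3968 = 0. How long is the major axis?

Group the x- and y-terms: 17(x² + 16x) + 45(y² + 18y) = -3968
Completing the square gives 17(x + 8)² + 45(y + 9)² = -3968 + 1088 + 3645 = 765.
Dividing both sides by 765: (x + 8)²/45 + (y + 9)²/17 = 1
Ellipse, center (-8, -9), major axis horizontal; a² = 45, b² = 17.
a² = 45 so a = 3√5; the major axis has length 2a = 6√5.

6√5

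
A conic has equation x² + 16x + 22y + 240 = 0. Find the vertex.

Only x is squared. Complete the square in x: (x + 8)² = -22(y + 8).
Vertex (-8, -8); 4p = -22 so p = -11/2. Opens down.

(-8, -8)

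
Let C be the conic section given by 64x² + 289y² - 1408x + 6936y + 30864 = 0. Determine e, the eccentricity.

e = 15/17

64(x² - 22x) + 289(y² + 24y) = -30864
64(x - 11)² + 289(y + 12)² = -30864 + 7744 + 41616 = 18496
Divide by 18496: (x - 11)²/289 + (y + 12)²/64 = 1
Ellipse, center (11, -12), major axis horizontal; a² = 289, b² = 64.
c² = a² - b² = 225, so c = 15.
e = c/a = 15/17.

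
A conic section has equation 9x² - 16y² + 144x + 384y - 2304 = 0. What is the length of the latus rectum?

Rearranging, 9(x² + 16x) -16(y² - 24y) = 2304.
Complete the square in x and y: 9(x + 8)² -16(y - 12)² = 2304 + 576 - 2304 = 576
Dividing both sides by 576: (x + 8)²/64 - (y - 12)²/36 = 1
Hyperbola, center (-8, 12), transverse axis horizontal; a² = 64, b² = 36.
Latus rectum length = 2b²/a = 2·36/8 = 9.

9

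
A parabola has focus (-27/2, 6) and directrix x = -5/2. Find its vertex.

(-8, 6)

The vertex is the midpoint between the focus and the directrix along the axis of symmetry.
Axis is horizontal (directrix is vertical). Vertex x-coordinate = (-27/2 + (-5/2))/2 = -8; y-coordinate = 6.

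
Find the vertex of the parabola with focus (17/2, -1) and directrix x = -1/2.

(4, -1)

The vertex is the midpoint between the focus and the directrix along the axis of symmetry.
Axis is horizontal (directrix is vertical). Vertex x-coordinate = (17/2 + (-1/2))/2 = 4; y-coordinate = -1.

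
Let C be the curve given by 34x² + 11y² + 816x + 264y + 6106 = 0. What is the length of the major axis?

2√34

Group the x- and y-terms: 34(x² + 24x) + 11(y² + 24y) = -6106
34(x + 12)² + 11(y + 12)² = -6106 + 4896 + 1584 = 374
Divide through by 374 to get (x + 12)²/11 + (y + 12)²/34 = 1.
Ellipse, center (-12, -12), major axis vertical; a² = 34, b² = 11.
a² = 34 so a = √34; the major axis has length 2a = 2√34.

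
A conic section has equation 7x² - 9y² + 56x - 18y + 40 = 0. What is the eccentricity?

Group: 7(x² + 8x) -9(y² + 2y) = -40
Complete the square: 7(x + 4)² -9(y + 1)² = -40 + 112 - 9 = 63
Divide through by 63 to get (x + 4)²/9 - (y + 1)²/7 = 1.
Hyperbola, center (-4, -1), transverse axis horizontal; a² = 9, b² = 7.
c² = a² + b² = 16, so c = 4.
e = c/a = 4/3.

e = 4/3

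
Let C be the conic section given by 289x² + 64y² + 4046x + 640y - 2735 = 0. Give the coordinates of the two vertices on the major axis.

(-7, -22) and (-7, 12)

Collect terms: 289(x² + 14x) + 64(y² + 10y) = 2735
Complete the square in x and y: 289(x + 7)² + 64(y + 5)² = 2735 + 14161 + 1600 = 18496
Dividing both sides by 18496: (x + 7)²/64 + (y + 5)²/289 = 1
Ellipse, center (-7, -5), major axis vertical; a² = 289, b² = 64.
a = 17. Vertices at (h, k ± a).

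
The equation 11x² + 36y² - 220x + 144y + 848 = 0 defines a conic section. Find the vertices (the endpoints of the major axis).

Collect terms: 11(x² - 20x) + 36(y² + 4y) = -848
Completing the square gives 11(x - 10)² + 36(y + 2)² = -848 + 1100 + 144 = 396.
Dividing both sides by 396: (x - 10)²/36 + (y + 2)²/11 = 1
Ellipse, center (10, -2), major axis horizontal; a² = 36, b² = 11.
a = 6. Vertices at (h ± a, k).

(4, -2) and (16, -2)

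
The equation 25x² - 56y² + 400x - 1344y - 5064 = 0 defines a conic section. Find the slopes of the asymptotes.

5√14/28 and -5√14/28

Collect terms: 25(x² + 16x) -56(y² + 24y) = 5064
Complete the square in x and y: 25(x + 8)² -56(y + 12)² = 5064 + 1600 - 8064 = -1400
Dividing both sides by -1400: (y + 12)²/25 - (x + 8)²/56 = 1
Hyperbola, center (-8, -12), transverse axis vertical; a² = 25, b² = 56.
For a vertical hyperbola the asymptotes have slope ±a/b.
Here that is ±5/2√14 = ±5√14/28.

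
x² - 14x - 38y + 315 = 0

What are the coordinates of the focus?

Only x is squared. Complete the square in x: (x - 7)² = 38(y - 7).
Vertex (7, 7); 4p = 38 so p = 19/2. Opens up.
Focus is p units from the vertex along the axis: (h, k + p).

(7, 33/2)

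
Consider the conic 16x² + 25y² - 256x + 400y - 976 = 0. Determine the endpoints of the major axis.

Rearranging, 16(x² - 16x) + 25(y² + 16y) = 976.
Complete the square: 16(x - 8)² + 25(y + 8)² = 976 + 1024 + 1600 = 3600
Divide by 3600: (x - 8)²/225 + (y + 8)²/144 = 1
Ellipse, center (8, -8), major axis horizontal; a² = 225, b² = 144.
a = 15. Vertices at (h ± a, k).

(-7, -8) and (23, -8)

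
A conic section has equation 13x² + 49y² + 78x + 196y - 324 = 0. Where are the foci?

(-9, -2) and (3, -2)

13(x² + 6x) + 49(y² + 4y) = 324
Completing the square gives 13(x + 3)² + 49(y + 2)² = 324 + 117 + 196 = 637.
Divide by 637: (x + 3)²/49 + (y + 2)²/13 = 1
Ellipse, center (-3, -2), major axis horizontal; a² = 49, b² = 13.
c² = a² - b² = 49 - 13 = 36, so c = 6.
Foci lie on the horizontal axis through the center: (h ± c, k).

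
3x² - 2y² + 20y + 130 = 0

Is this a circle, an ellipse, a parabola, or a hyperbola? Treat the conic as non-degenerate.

No xy term. Coefficients of x² and y² are A = 3, C = -2.
A and C have opposite signs ⇒ hyperbola.

hyperbola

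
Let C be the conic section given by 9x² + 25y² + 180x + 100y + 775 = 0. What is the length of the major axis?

10

9(x² + 20x) + 25(y² + 4y) = -775
Completing the square gives 9(x + 10)² + 25(y + 2)² = -775 + 900 + 100 = 225.
Divide through by 225 to get (x + 10)²/25 + (y + 2)²/9 = 1.
Ellipse, center (-10, -2), major axis horizontal; a² = 25, b² = 9.
a² = 25 so a = 5; the major axis has length 2a = 10.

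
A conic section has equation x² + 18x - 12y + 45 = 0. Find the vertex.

Only x is squared. Complete the square in x: (x + 9)² = 12(y + 3).
Vertex (-9, -3); 4p = 12 so p = 3. Opens up.

(-9, -3)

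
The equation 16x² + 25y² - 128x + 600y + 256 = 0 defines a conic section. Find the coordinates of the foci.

Collect terms: 16(x² - 8x) + 25(y² + 24y) = -256
Completing the square gives 16(x - 4)² + 25(y + 12)² = -256 + 256 + 3600 = 3600.
Dividing both sides by 3600: (x - 4)²/225 + (y + 12)²/144 = 1
Ellipse, center (4, -12), major axis horizontal; a² = 225, b² = 144.
c² = a² - b² = 225 - 144 = 81, so c = 9.
Foci lie on the horizontal axis through the center: (h ± c, k).

(-5, -12) and (13, -12)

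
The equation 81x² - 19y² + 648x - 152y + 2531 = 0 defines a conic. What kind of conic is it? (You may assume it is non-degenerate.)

hyperbola

No xy term. Coefficients of x² and y² are A = 81, C = -19.
A and C have opposite signs ⇒ hyperbola.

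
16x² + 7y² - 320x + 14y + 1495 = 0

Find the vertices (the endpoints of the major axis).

(10, -5) and (10, 3)

16(x² - 20x) + 7(y² + 2y) = -1495
16(x - 10)² + 7(y + 1)² = -1495 + 1600 + 7 = 112
Dividing both sides by 112: (x - 10)²/7 + (y + 1)²/16 = 1
Ellipse, center (10, -1), major axis vertical; a² = 16, b² = 7.
a = 4. Vertices at (h, k ± a).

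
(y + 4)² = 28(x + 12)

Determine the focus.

Vertex (-12, -4); 4p = 28 so p = 7. Opens right.
Focus is p units from the vertex along the axis: (h + p, k).

(-5, -4)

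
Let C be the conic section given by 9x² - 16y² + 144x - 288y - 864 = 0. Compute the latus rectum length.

9/2

Group the x- and y-terms: 9(x² + 16x) -16(y² + 18y) = 864
Completing the square gives 9(x + 8)² -16(y + 9)² = 864 + 576 - 1296 = 144.
Divide through by 144 to get (x + 8)²/16 - (y + 9)²/9 = 1.
Hyperbola, center (-8, -9), transverse axis horizontal; a² = 16, b² = 9.
Latus rectum length = 2b²/a = 2·9/4 = 9/2.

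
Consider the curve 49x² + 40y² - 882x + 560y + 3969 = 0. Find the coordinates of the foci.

Rearranging, 49(x² - 18x) + 40(y² + 14y) = -3969.
Complete the square: 49(x - 9)² + 40(y + 7)² = -3969 + 3969 + 1960 = 1960
Divide through by 1960 to get (x - 9)²/40 + (y + 7)²/49 = 1.
Ellipse, center (9, -7), major axis vertical; a² = 49, b² = 40.
c² = a² - b² = 49 - 40 = 9, so c = 3.
Foci lie on the vertical axis through the center: (h, k ± c).

(9, -10) and (9, -4)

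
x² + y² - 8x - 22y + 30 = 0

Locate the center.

(x² - 8x) + (y² - 22y) = -30
Completing the square gives (x - 4)² + (y - 11)² = -30 + 16 + 121 = 107.
So (x - 4)² + (y - 11)² = 107.
Circle centered at (4, 11) with r² = 107.

(4, 11)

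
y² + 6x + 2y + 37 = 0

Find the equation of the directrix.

x = -9/2

Only y is squared. Complete the square in y: (y + 1)² = -6(x + 6).
Vertex (-6, -1); 4p = -6 so p = -3/2. Opens left.
Directrix is the vertical line x = h − p = -6 − (-3/2) = -9/2.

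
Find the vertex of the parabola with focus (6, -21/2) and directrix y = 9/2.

The vertex is the midpoint between the focus and the directrix along the axis of symmetry.
Axis is vertical (directrix is horizontal). Vertex y-coordinate = (-21/2 + 9/2)/2 = -3; x-coordinate = 6.

(6, -3)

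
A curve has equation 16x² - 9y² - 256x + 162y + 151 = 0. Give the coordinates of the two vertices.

(5, 9) and (11, 9)

Group the x- and y-terms: 16(x² - 16x) -9(y² - 18y) = -151
Completing the square gives 16(x - 8)² -9(y - 9)² = -151 + 1024 - 729 = 144.
Divide through by 144 to get (x - 8)²/9 - (y - 9)²/16 = 1.
Hyperbola, center (8, 9), transverse axis horizontal; a² = 9, b² = 16.
a = 3. Vertices at (h ± a, k).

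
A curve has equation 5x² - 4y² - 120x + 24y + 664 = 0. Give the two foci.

Group: 5(x² - 24x) -4(y² - 6y) = -664
Complete the square: 5(x - 12)² -4(y - 3)² = -664 + 720 - 36 = 20
Divide by 20: (x - 12)²/4 - (y - 3)²/5 = 1
Hyperbola, center (12, 3), transverse axis horizontal; a² = 4, b² = 5.
c² = a² + b² = 4 + 5 = 9, so c = 3.
Foci lie on the horizontal axis through the center: (h ± c, k).

(9, 3) and (15, 3)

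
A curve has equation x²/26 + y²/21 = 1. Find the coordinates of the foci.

Center (0, 0). The larger denominator 26 sits under the x-term, so the major axis is horizontal; a² = 26, b² = 21.
c² = a² - b² = 26 - 21 = 5, so c = √5.
Foci lie on the horizontal axis through the center: (h ± c, k).

(0 - √5, 0) and (0 + √5, 0)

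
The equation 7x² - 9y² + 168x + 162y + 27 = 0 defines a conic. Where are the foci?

Rearranging, 7(x² + 24x) -9(y² - 18y) = -27.
Complete the square: 7(x + 12)² -9(y - 9)² = -27 + 1008 - 729 = 252
Divide through by 252 to get (x + 12)²/36 - (y - 9)²/28 = 1.
Hyperbola, center (-12, 9), transverse axis horizontal; a² = 36, b² = 28.
c² = a² + b² = 36 + 28 = 64, so c = 8.
Foci lie on the horizontal axis through the center: (h ± c, k).

(-20, 9) and (-4, 9)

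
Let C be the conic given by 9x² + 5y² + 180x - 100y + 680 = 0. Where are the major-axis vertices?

(-10, -2) and (-10, 22)

Rearranging, 9(x² + 20x) + 5(y² - 20y) = -680.
Complete the square in x and y: 9(x + 10)² + 5(y - 10)² = -680 + 900 + 500 = 720
Dividing both sides by 720: (x + 10)²/80 + (y - 10)²/144 = 1
Ellipse, center (-10, 10), major axis vertical; a² = 144, b² = 80.
a = 12. Vertices at (h, k ± a).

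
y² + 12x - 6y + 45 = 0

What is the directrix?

Only y is squared. Complete the square in y: (y - 3)² = -12(x + 3).
Vertex (-3, 3); 4p = -12 so p = -3. Opens left.
Directrix is the vertical line x = h − p = -3 − (-3) = 0.

x = 0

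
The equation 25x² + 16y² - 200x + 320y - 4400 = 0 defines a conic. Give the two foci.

(4, -22) and (4, 2)

Group the x- and y-terms: 25(x² - 8x) + 16(y² + 20y) = 4400
Complete the square: 25(x - 4)² + 16(y + 10)² = 4400 + 400 + 1600 = 6400
Divide by 6400: (x - 4)²/256 + (y + 10)²/400 = 1
Ellipse, center (4, -10), major axis vertical; a² = 400, b² = 256.
c² = a² - b² = 400 - 256 = 144, so c = 12.
Foci lie on the vertical axis through the center: (h, k ± c).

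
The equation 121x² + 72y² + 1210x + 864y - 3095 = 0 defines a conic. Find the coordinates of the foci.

121(x² + 10x) + 72(y² + 12y) = 3095
121(x + 5)² + 72(y + 6)² = 3095 + 3025 + 2592 = 8712
Divide by 8712: (x + 5)²/72 + (y + 6)²/121 = 1
Ellipse, center (-5, -6), major axis vertical; a² = 121, b² = 72.
c² = a² - b² = 121 - 72 = 49, so c = 7.
Foci lie on the vertical axis through the center: (h, k ± c).

(-5, -13) and (-5, 1)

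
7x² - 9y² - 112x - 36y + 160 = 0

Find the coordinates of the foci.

(0, -2) and (16, -2)

7(x² - 16x) -9(y² + 4y) = -160
Complete the square: 7(x - 8)² -9(y + 2)² = -160 + 448 - 36 = 252
Dividing both sides by 252: (x - 8)²/36 - (y + 2)²/28 = 1
Hyperbola, center (8, -2), transverse axis horizontal; a² = 36, b² = 28.
c² = a² + b² = 36 + 28 = 64, so c = 8.
Foci lie on the horizontal axis through the center: (h ± c, k).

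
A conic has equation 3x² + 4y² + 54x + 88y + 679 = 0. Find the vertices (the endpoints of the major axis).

3(x² + 18x) + 4(y² + 22y) = -679
Complete the square: 3(x + 9)² + 4(y + 11)² = -679 + 243 + 484 = 48
Dividing both sides by 48: (x + 9)²/16 + (y + 11)²/12 = 1
Ellipse, center (-9, -11), major axis horizontal; a² = 16, b² = 12.
a = 4. Vertices at (h ± a, k).

(-13, -11) and (-5, -11)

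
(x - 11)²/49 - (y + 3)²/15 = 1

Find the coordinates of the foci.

Center (11, -3). The positive term is the x-term, so the transverse axis is horizontal; a² = 49, b² = 15.
c² = a² + b² = 49 + 15 = 64, so c = 8.
Foci lie on the horizontal axis through the center: (h ± c, k).

(3, -3) and (19, -3)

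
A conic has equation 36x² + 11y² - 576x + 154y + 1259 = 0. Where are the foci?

Collect terms: 36(x² - 16x) + 11(y² + 14y) = -1259
Completing the square gives 36(x - 8)² + 11(y + 7)² = -1259 + 2304 + 539 = 1584.
Divide through by 1584 to get (x - 8)²/44 + (y + 7)²/144 = 1.
Ellipse, center (8, -7), major axis vertical; a² = 144, b² = 44.
c² = a² - b² = 144 - 44 = 100, so c = 10.
Foci lie on the vertical axis through the center: (h, k ± c).

(8, -17) and (8, 3)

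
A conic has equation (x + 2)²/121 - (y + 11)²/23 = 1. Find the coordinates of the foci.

(-14, -11) and (10, -11)

Center (-2, -11). The positive term is the x-term, so the transverse axis is horizontal; a² = 121, b² = 23.
c² = a² + b² = 121 + 23 = 144, so c = 12.
Foci lie on the horizontal axis through the center: (h ± c, k).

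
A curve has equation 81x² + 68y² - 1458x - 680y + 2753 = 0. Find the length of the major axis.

18

Rearranging, 81(x² - 18x) + 68(y² - 10y) = -2753.
Complete the square: 81(x - 9)² + 68(y - 5)² = -2753 + 6561 + 1700 = 5508
Divide through by 5508 to get (x - 9)²/68 + (y - 5)²/81 = 1.
Ellipse, center (9, 5), major axis vertical; a² = 81, b² = 68.
a² = 81 so a = 9; the major axis has length 2a = 18.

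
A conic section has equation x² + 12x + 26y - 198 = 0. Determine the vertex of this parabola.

Only x is squared. Complete the square in x: (x + 6)² = -26(y - 9).
Vertex (-6, 9); 4p = -26 so p = -13/2. Opens down.

(-6, 9)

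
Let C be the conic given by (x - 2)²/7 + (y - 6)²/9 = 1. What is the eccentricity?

e = √2/3

Center (2, 6). The larger denominator 9 sits under the y-term, so the major axis is vertical; a² = 9, b² = 7.
c² = a² - b² = 2, so c = √2.
e = c/a = √2/3.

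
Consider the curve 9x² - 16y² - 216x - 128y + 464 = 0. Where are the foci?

(2, -4) and (22, -4)

Rearranging, 9(x² - 24x) -16(y² + 8y) = -464.
Complete the square: 9(x - 12)² -16(y + 4)² = -464 + 1296 - 256 = 576
Divide by 576: (x - 12)²/64 - (y + 4)²/36 = 1
Hyperbola, center (12, -4), transverse axis horizontal; a² = 64, b² = 36.
c² = a² + b² = 64 + 36 = 100, so c = 10.
Foci lie on the horizontal axis through the center: (h ± c, k).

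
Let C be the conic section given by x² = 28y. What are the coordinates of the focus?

(0, 7)

Vertex (0, 0); 4p = 28 so p = 7. Opens up.
Focus is p units from the vertex along the axis: (h, k + p).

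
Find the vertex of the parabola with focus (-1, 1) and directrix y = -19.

The vertex is the midpoint between the focus and the directrix along the axis of symmetry.
Axis is vertical (directrix is horizontal). Vertex y-coordinate = (1 + (-19))/2 = -9; x-coordinate = -1.

(-1, -9)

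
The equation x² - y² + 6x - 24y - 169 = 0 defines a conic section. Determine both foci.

Collect terms: (x² + 6x) -(y² + 24y) = 169
(x + 3)² -(y + 12)² = 169 + 9 - 144 = 34
Divide through by 34 to get (x + 3)²/34 - (y + 12)²/34 = 1.
Hyperbola, center (-3, -12), transverse axis horizontal; a² = 34, b² = 34.
c² = a² + b² = 34 + 34 = 68, so c = 2√17.
Foci lie on the horizontal axis through the center: (h ± c, k).

(-3 - 2√17, -12) and (-3 + 2√17, -12)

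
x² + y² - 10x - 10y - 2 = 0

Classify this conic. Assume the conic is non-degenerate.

circle

No xy term. Coefficients of x² and y² are A = 1, C = 1.
A = C (same sign) ⇒ circle.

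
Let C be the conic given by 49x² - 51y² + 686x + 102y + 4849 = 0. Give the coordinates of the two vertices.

49(x² + 14x) -51(y² - 2y) = -4849
Complete the square: 49(x + 7)² -51(y - 1)² = -4849 + 2401 - 51 = -2499
Dividing both sides by -2499: (y - 1)²/49 - (x + 7)²/51 = 1
Hyperbola, center (-7, 1), transverse axis vertical; a² = 49, b² = 51.
a = 7. Vertices at (h, k ± a).

(-7, -6) and (-7, 8)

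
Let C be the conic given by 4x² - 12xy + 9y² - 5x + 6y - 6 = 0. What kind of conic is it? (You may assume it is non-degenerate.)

parabola

A = 4, B = -12, C = 9.
Discriminant B² − 4AC = (-12)² − 4·4·9 = 0.
B² − 4AC = 0 ⇒ parabola.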